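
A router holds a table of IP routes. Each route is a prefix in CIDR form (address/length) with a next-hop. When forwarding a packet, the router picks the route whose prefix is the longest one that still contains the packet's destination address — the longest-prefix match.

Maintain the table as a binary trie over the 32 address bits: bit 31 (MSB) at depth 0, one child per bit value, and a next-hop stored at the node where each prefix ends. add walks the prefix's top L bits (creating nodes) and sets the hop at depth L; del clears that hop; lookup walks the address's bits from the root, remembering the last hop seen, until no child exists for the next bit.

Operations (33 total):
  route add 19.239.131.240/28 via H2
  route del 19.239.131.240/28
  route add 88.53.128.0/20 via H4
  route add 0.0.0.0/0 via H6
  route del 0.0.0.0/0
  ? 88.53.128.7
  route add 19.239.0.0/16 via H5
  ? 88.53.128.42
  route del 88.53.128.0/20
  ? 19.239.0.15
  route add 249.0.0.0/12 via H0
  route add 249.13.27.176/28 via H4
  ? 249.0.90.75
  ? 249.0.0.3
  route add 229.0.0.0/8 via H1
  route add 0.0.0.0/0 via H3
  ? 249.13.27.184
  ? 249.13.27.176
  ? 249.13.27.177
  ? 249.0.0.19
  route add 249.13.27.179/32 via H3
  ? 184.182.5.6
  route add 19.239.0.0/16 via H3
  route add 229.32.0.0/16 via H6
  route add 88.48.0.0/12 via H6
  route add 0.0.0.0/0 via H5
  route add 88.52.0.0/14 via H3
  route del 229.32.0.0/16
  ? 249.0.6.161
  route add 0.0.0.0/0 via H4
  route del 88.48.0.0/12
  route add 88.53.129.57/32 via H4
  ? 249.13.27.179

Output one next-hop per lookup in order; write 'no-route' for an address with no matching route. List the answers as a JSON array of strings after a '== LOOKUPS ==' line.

Apply in order:
  add 19.239.131.240/28 -> H2 at depth 28
  - 19.239.131.240/28 clear@28
  add 88.53.128.0/20 -> H4 at depth 20
  add 0.0.0.0/0 -> H6 at depth 0
  - 0.0.0.0/0 clear@0
  lookup 88.53.128.7: bits 01011000001101011000 walk d0:-→d1:-→d2:-→d3:-→d4:-→d5:-→d6:-→d7:-→d8:-→d9:-→d10:-→d11:-→d12:-→d13:-→d14:-→d15:-→d16:-→d17:-→d18:-→d19:-→d20:H4 -> H4
  add 19.239.0.0/16 -> H5 at depth 16
  lookup 88.53.128.42: bits 01011000001101011000 walk d0:-→d1:-→d2:-→d3:-→d4:-→d5:-→d6:-→d7:-→d8:-→d9:-→d10:-→d11:-→d12:-→d13:-→d14:-→d15:-→d16:-→d17:-→d18:-→d19:-→d20:H4 -> H4
  - 88.53.128.0/20 clear@20
  lookup 19.239.0.15: bits 0001001111101111 walk d0:-→d1:-→d2:-→d3:-→d4:-→d5:-→d6:-→d7:-→d8:-→d9:-→d10:-→d11:-→d12:-→d13:-→d14:-→d15:-→d16:H5 -> H5
  add 249.0.0.0/12 -> H0 at depth 12
  add 249.13.27.176/28 -> H4 at depth 28
  lookup 249.0.90.75: bits 111110010000 walk d0:-→d1:-→d2:-→d3:-→d4:-→d5:-→d6:-→d7:-→d8:-→d9:-→d10:-→d11:-→d12:H0 -> H0
  lookup 249.0.0.3: bits 111110010000 walk d0:-→d1:-→d2:-→d3:-→d4:-→d5:-→d6:-→d7:-→d8:-→d9:-→d10:-→d11:-→d12:H0 -> H0
  add 229.0.0.0/8 -> H1 at depth 8
  add 0.0.0.0/0 -> H3 at depth 0
  lookup 249.13.27.184: bits 1111100100001101000110111011 walk d0:H3→d1:-→d2:-→d3:-→d4:-→d5:-→d6:-→d7:-→d8:-→d9:-→d10:-→d11:-→d12:H0→d13:-→d14:-→d15:-→d16:-→d17:-→d18:-→d19:-→d20:-→d21:-→d22:-→d23:-→d24:-→d25:-→d26:-→d27:-→d28:H4 -> H4
  lookup 249.13.27.176: bits 1111100100001101000110111011 walk d0:H3→d1:-→d2:-→d3:-→d4:-→d5:-→d6:-→d7:-→d8:-→d9:-→d10:-→d11:-→d12:H0→d13:-→d14:-→d15:-→d16:-→d17:-→d18:-→d19:-→d20:-→d21:-→d22:-→d23:-→d24:-→d25:-→d26:-→d27:-→d28:H4 -> H4
  lookup 249.13.27.177: bits 1111100100001101000110111011 walk d0:H3→d1:-→d2:-→d3:-→d4:-→d5:-→d6:-→d7:-→d8:-→d9:-→d10:-→d11:-→d12:H0→d13:-→d14:-→d15:-→d16:-→d17:-→d18:-→d19:-→d20:-→d21:-→d22:-→d23:-→d24:-→d25:-→d26:-→d27:-→d28:H4 -> H4
  lookup 249.0.0.19: bits 111110010000 walk d0:H3→d1:-→d2:-→d3:-→d4:-→d5:-→d6:-→d7:-→d8:-→d9:-→d10:-→d11:-→d12:H0 -> H0
  add 249.13.27.179/32 -> H3 at depth 32
  lookup 184.182.5.6: bits 1 walk d0:H3→d1:- -> H3
  add 19.239.0.0/16 -> H3 at depth 16
  add 229.32.0.0/16 -> H6 at depth 16
  add 88.48.0.0/12 -> H6 at depth 12
  add 0.0.0.0/0 -> H5 at depth 0
  add 88.52.0.0/14 -> H3 at depth 14
  - 229.32.0.0/16 clear@16
  lookup 249.0.6.161: bits 111110010000 walk d0:H5→d1:-→d2:-→d3:-→d4:-→d5:-→d6:-→d7:-→d8:-→d9:-→d10:-→d11:-→d12:H0 -> H0
  add 0.0.0.0/0 -> H4 at depth 0
  - 88.48.0.0/12 clear@12
  add 88.53.129.57/32 -> H4 at depth 32
  lookup 249.13.27.179: bits 11111001000011010001101110110011 walk d0:H4→d1:-→d2:-→d3:-→d4:-→d5:-→d6:-→d7:-→d8:-→d9:-→d10:-→d11:-→d12:H0→d13:-→d14:-→d15:-→d16:-→d17:-→d18:-→d19:-→d20:-→d21:-→d22:-→d23:-→d24:-→d25:-→d26:-→d27:-→d28:H4→d29:-→d30:-→d31:-→d32:H3 -> H3

== LOOKUPS ==
["H4","H4","H5","H0","H0","H4","H4","H4","H0","H3","H0","H3"]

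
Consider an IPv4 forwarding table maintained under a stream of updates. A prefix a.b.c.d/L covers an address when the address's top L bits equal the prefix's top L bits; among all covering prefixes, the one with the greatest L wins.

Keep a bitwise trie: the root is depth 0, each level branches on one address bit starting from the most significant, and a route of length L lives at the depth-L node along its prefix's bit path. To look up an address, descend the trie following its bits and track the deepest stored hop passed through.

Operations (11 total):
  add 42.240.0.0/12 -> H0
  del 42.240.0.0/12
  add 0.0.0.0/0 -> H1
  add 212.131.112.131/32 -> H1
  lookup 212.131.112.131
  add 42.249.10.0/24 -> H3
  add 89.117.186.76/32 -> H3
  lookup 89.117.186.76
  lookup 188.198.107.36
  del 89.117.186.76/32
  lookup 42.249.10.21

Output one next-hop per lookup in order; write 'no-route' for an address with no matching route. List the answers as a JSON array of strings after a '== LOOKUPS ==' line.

Apply in order:
  add 42.240.0.0/12 -> H0 at depth 12
  - 42.240.0.0/12 clear@12
  add 0.0.0.0/0 -> H1 at depth 0
  add 212.131.112.131/32 -> H1 at depth 32
  Q 212.131.112.131: descend 11010100100000110111000010000011 ; hops seen [H1,H1] ; pick H1
  add 42.249.10.0/24 -> H3 at depth 24
  add 89.117.186.76/32 -> H3 at depth 32
  Q 89.117.186.76: descend 01011001011101011011101001001100 ; hops seen [H1,H3] ; pick H3
  Q 188.198.107.36: descend 1 ; hops seen [H1] ; pick H1
  - 89.117.186.76/32 clear@32
  Q 42.249.10.21: descend 001010101111100100001010 ; hops seen [H1,H3] ; pick H3

== LOOKUPS ==
["H1","H3","H1","H3"]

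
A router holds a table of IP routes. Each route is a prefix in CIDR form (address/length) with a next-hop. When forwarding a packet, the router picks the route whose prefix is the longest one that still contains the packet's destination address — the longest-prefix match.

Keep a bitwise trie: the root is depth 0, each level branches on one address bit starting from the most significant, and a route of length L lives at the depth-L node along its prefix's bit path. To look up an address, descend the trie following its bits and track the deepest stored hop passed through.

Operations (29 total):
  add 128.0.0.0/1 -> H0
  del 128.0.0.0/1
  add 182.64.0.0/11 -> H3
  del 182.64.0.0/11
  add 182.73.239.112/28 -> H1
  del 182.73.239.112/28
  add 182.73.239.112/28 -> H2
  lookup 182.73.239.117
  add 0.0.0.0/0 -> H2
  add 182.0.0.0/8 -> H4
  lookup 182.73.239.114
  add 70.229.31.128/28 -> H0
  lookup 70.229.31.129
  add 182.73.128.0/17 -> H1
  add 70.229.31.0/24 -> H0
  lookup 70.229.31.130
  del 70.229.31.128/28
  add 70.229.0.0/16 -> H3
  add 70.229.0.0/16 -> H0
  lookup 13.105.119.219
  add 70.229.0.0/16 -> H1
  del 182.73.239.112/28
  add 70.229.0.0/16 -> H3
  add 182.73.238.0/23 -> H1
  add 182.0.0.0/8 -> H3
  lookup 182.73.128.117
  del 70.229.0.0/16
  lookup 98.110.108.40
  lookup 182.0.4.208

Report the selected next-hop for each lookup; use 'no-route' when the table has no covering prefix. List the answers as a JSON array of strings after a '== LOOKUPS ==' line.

Trace:
  + 128.0.0.0/1 (H0) depth=1
  - 128.0.0.0/1 clear@1
  + 182.64.0.0/11 (H3) depth=11
  - 182.64.0.0/11 clear@11
  + 182.73.239.112/28 (H1) depth=28
  - 182.73.239.112/28 clear@28
  + 182.73.239.112/28 (H2) depth=28
  ? 182.73.239.117  path d0:-→d1:-→d2:-→d3:-→d4:-→d5:-→d6:-→d7:-→d8:-→d9:-→d10:-→d11:-→d12:-→d13:-→d14:-→d15:-→d16:-→d17:-→d18:-→d19:-→d20:-→d21:-→d22:-→d23:-→d24:-→d25:-→d26:-→d27:-→d28:H2  best=H2
  + 0.0.0.0/0 (H2) depth=0
  + 182.0.0.0/8 (H4) depth=8
  ? 182.73.239.114  path d0:H2→d1:-→d2:-→d3:-→d4:-→d5:-→d6:-→d7:-→d8:H4→d9:-→d10:-→d11:-→d12:-→d13:-→d14:-→d15:-→d16:-→d17:-→d18:-→d19:-→d20:-→d21:-→d22:-→d23:-→d24:-→d25:-→d26:-→d27:-→d28:H2  best=H2
  + 70.229.31.128/28 (H0) depth=28
  ? 70.229.31.129  path d0:H2→d1:-→d2:-→d3:-→d4:-→d5:-→d6:-→d7:-→d8:-→d9:-→d10:-→d11:-→d12:-→d13:-→d14:-→d15:-→d16:-→d17:-→d18:-→d19:-→d20:-→d21:-→d22:-→d23:-→d24:-→d25:-→d26:-→d27:-→d28:H0  best=H0
  + 182.73.128.0/17 (H1) depth=17
  + 70.229.31.0/24 (H0) depth=24
  ? 70.229.31.130  path d0:H2→d1:-→d2:-→d3:-→d4:-→d5:-→d6:-→d7:-→d8:-→d9:-→d10:-→d11:-→d12:-→d13:-→d14:-→d15:-→d16:-→d17:-→d18:-→d19:-→d20:-→d21:-→d22:-→d23:-→d24:H0→d25:-→d26:-→d27:-→d28:H0  best=H0
  - 70.229.31.128/28 clear@28
  + 70.229.0.0/16 (H3) depth=16
  + 70.229.0.0/16 (H0) depth=16
  ? 13.105.119.219  path d0:H2→d1:-  best=H2
  + 70.229.0.0/16 (H1) depth=16
  - 182.73.239.112/28 clear@28
  + 70.229.0.0/16 (H3) depth=16
  + 182.73.238.0/23 (H1) depth=23
  + 182.0.0.0/8 (H3) depth=8
  ? 182.73.128.117  path d0:H2→d1:-→d2:-→d3:-→d4:-→d5:-→d6:-→d7:-→d8:H3→d9:-→d10:-→d11:-→d12:-→d13:-→d14:-→d15:-→d16:-→d17:H1  best=H1
  - 70.229.0.0/16 clear@16
  ? 98.110.108.40  path d0:H2→d1:-→d2:-  best=H2
  ? 182.0.4.208  path d0:H2→d1:-→d2:-→d3:-→d4:-→d5:-→d6:-→d7:-→d8:H3→d9:-  best=H3

== LOOKUPS ==
["H2","H2","H0","H0","H2","H1","H2","H3"]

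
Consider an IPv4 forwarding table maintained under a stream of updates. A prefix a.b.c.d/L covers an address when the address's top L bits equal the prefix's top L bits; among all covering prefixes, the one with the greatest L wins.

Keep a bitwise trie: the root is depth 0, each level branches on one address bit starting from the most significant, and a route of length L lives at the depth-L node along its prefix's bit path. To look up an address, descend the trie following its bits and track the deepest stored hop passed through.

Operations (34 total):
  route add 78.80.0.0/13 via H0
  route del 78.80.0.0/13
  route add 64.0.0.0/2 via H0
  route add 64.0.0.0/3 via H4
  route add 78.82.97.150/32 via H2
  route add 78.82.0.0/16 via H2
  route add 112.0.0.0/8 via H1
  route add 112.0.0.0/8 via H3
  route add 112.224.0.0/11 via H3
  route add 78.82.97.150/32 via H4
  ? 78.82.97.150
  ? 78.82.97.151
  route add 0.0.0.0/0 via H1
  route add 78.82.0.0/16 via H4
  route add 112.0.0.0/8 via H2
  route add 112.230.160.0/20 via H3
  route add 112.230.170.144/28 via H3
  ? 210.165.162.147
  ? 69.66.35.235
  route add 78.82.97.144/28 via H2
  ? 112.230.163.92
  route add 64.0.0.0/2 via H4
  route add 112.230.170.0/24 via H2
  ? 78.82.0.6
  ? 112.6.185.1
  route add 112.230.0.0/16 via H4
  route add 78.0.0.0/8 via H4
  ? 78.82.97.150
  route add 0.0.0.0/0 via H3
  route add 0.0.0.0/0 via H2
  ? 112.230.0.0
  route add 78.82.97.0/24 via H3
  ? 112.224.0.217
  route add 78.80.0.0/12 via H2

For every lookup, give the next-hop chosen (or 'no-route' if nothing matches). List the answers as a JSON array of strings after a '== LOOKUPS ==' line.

Apply in order:
  + 78.80.0.0/13 (H0) depth=13
  - 78.80.0.0/13 clear@13
  + 64.0.0.0/2 (H0) depth=2
  + 64.0.0.0/3 (H4) depth=3
  + 78.82.97.150/32 (H2) depth=32
  + 78.82.0.0/16 (H2) depth=16
  + 112.0.0.0/8 (H1) depth=8
  + 112.0.0.0/8 (H3) depth=8
  + 112.224.0.0/11 (H3) depth=11
  + 78.82.97.150/32 (H4) depth=32
  lookup 78.82.97.150: bits 01001110010100100110000110010110 walk d0:-→d1:-→d2:H0→d3:H4→d4:-→d5:-→d6:-→d7:-→d8:-→d9:-→d10:-→d11:-→d12:-→d13:-→d14:-→d15:-→d16:H2→d17:-→d18:-→d19:-→d20:-→d21:-→d22:-→d23:-→d24:-→d25:-→d26:-→d27:-→d28:-→d29:-→d30:-→d31:-→d32:H4 -> H4
  lookup 78.82.97.151: bits 0100111001010010011000011001011 walk d0:-→d1:-→d2:H0→d3:H4→d4:-→d5:-→d6:-→d7:-→d8:-→d9:-→d10:-→d11:-→d12:-→d13:-→d14:-→d15:-→d16:H2→d17:-→d18:-→d19:-→d20:-→d21:-→d22:-→d23:-→d24:-→d25:-→d26:-→d27:-→d28:-→d29:-→d30:-→d31:- -> H2
  + 0.0.0.0/0 (H1) depth=0
  + 78.82.0.0/16 (H4) depth=16
  + 112.0.0.0/8 (H2) depth=8
  + 112.230.160.0/20 (H3) depth=20
  + 112.230.170.144/28 (H3) depth=28
  lookup 210.165.162.147: bits ε walk d0:H1 -> H1
  lookup 69.66.35.235: bits 0100 walk d0:H1→d1:-→d2:H0→d3:H4→d4:- -> H4
  + 78.82.97.144/28 (H2) depth=28
  lookup 112.230.163.92: bits 01110000111001101010 walk d0:H1→d1:-→d2:H0→d3:-→d4:-→d5:-→d6:-→d7:-→d8:H2→d9:-→d10:-→d11:H3→d12:-→d13:-→d14:-→d15:-→d16:-→d17:-→d18:-→d19:-→d20:H3 -> H3
  + 64.0.0.0/2 (H4) depth=2
  + 112.230.170.0/24 (H2) depth=24
  lookup 78.82.0.6: bits 01001110010100100 walk d0:H1→d1:-→d2:H4→d3:H4→d4:-→d5:-→d6:-→d7:-→d8:-→d9:-→d10:-→d11:-→d12:-→d13:-→d14:-→d15:-→d16:H4→d17:- -> H4
  lookup 112.6.185.1: bits 01110000 walk d0:H1→d1:-→d2:H4→d3:-→d4:-→d5:-→d6:-→d7:-→d8:H2 -> H2
  + 112.230.0.0/16 (H4) depth=16
  + 78.0.0.0/8 (H4) depth=8
  lookup 78.82.97.150: bits 01001110010100100110000110010110 walk d0:H1→d1:-→d2:H4→d3:H4→d4:-→d5:-→d6:-→d7:-→d8:H4→d9:-→d10:-→d11:-→d12:-→d13:-→d14:-→d15:-→d16:H4→d17:-→d18:-→d19:-→d20:-→d21:-→d22:-→d23:-→d24:-→d25:-→d26:-→d27:-→d28:H2→d29:-→d30:-→d31:-→d32:H4 -> H4
  + 0.0.0.0/0 (H3) depth=0
  + 0.0.0.0/0 (H2) depth=0
  lookup 112.230.0.0: bits 0111000011100110 walk d0:H2→d1:-→d2:H4→d3:-→d4:-→d5:-→d6:-→d7:-→d8:H2→d9:-→d10:-→d11:H3→d12:-→d13:-→d14:-→d15:-→d16:H4 -> H4
  + 78.82.97.0/24 (H3) depth=24
  lookup 112.224.0.217: bits 0111000011100 walk d0:H2→d1:-→d2:H4→d3:-→d4:-→d5:-→d6:-→d7:-→d8:H2→d9:-→d10:-→d11:H3→d12:-→d13:- -> H3
  + 78.80.0.0/12 (H2) depth=12

== LOOKUPS ==
["H4","H2","H1","H4","H3","H4","H2","H4","H4","H3"]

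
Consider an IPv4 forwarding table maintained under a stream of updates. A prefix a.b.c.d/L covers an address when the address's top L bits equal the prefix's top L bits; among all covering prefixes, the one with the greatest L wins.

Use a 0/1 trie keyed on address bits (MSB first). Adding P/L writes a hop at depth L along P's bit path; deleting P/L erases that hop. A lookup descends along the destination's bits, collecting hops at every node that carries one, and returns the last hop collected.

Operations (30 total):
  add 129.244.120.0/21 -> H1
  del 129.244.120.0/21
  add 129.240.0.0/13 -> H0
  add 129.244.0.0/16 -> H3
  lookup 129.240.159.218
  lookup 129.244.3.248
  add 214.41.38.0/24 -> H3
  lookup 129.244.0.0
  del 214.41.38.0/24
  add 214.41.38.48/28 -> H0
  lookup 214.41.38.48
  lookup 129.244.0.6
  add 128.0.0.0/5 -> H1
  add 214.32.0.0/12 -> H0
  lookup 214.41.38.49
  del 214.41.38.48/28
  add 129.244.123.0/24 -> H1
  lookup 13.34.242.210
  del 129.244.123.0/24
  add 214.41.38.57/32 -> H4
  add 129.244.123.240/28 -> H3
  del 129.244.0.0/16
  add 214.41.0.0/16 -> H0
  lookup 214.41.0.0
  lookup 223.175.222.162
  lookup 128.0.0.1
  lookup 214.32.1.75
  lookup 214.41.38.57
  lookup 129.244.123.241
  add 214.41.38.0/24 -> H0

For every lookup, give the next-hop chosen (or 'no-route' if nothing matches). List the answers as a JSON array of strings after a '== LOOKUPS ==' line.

Process each operation:
  add 129.244.120.0/21 -> H1 at depth 21
  - 129.244.120.0/21 clear@21
  add 129.240.0.0/13 -> H0 at depth 13
  add 129.244.0.0/16 -> H3 at depth 16
  lookup 129.240.159.218: bits 1000000111110 walk d0:-→d1:-→d2:-→d3:-→d4:-→d5:-→d6:-→d7:-→d8:-→d9:-→d10:-→d11:-→d12:-→d13:H0 -> H0
  lookup 129.244.3.248: bits 10000001111101000 walk d0:-→d1:-→d2:-→d3:-→d4:-→d5:-→d6:-→d7:-→d8:-→d9:-→d10:-→d11:-→d12:-→d13:H0→d14:-→d15:-→d16:H3→d17:- -> H3
  add 214.41.38.0/24 -> H3 at depth 24
  lookup 129.244.0.0: bits 10000001111101000 walk d0:-→d1:-→d2:-→d3:-→d4:-→d5:-→d6:-→d7:-→d8:-→d9:-→d10:-→d11:-→d12:-→d13:H0→d14:-→d15:-→d16:H3→d17:- -> H3
  - 214.41.38.0/24 clear@24
  add 214.41.38.48/28 -> H0 at depth 28
  lookup 214.41.38.48: bits 1101011000101001001001100011 walk d0:-→d1:-→d2:-→d3:-→d4:-→d5:-→d6:-→d7:-→d8:-→d9:-→d10:-→d11:-→d12:-→d13:-→d14:-→d15:-→d16:-→d17:-→d18:-→d19:-→d20:-→d21:-→d22:-→d23:-→d24:-→d25:-→d26:-→d27:-→d28:H0 -> H0
  lookup 129.244.0.6: bits 10000001111101000 walk d0:-→d1:-→d2:-→d3:-→d4:-→d5:-→d6:-→d7:-→d8:-→d9:-→d10:-→d11:-→d12:-→d13:H0→d14:-→d15:-→d16:H3→d17:- -> H3
  add 128.0.0.0/5 -> H1 at depth 5
  add 214.32.0.0/12 -> H0 at depth 12
  lookup 214.41.38.49: bits 1101011000101001001001100011 walk d0:-→d1:-→d2:-→d3:-→d4:-→d5:-→d6:-→d7:-→d8:-→d9:-→d10:-→d11:-→d12:H0→d13:-→d14:-→d15:-→d16:-→d17:-→d18:-→d19:-→d20:-→d21:-→d22:-→d23:-→d24:-→d25:-→d26:-→d27:-→d28:H0 -> H0
  - 214.41.38.48/28 clear@28
  add 129.244.123.0/24 -> H1 at depth 24
  lookup 13.34.242.210: bits ε walk d0:- -> no-route
  - 129.244.123.0/24 clear@24
  add 214.41.38.57/32 -> H4 at depth 32
  add 129.244.123.240/28 -> H3 at depth 28
  - 129.244.0.0/16 clear@16
  add 214.41.0.0/16 -> H0 at depth 16
  lookup 214.41.0.0: bits 110101100010100100 walk d0:-→d1:-→d2:-→d3:-→d4:-→d5:-→d6:-→d7:-→d8:-→d9:-→d10:-→d11:-→d12:H0→d13:-→d14:-→d15:-→d16:H0→d17:-→d18:- -> H0
  lookup 223.175.222.162: bits 1101 walk d0:-→d1:-→d2:-→d3:-→d4:- -> no-route
  lookup 128.0.0.1: bits 1000000 walk d0:-→d1:-→d2:-→d3:-→d4:-→d5:H1→d6:-→d7:- -> H1
  lookup 214.32.1.75: bits 110101100010 walk d0:-→d1:-→d2:-→d3:-→d4:-→d5:-→d6:-→d7:-→d8:-→d9:-→d10:-→d11:-→d12:H0 -> H0
  lookup 214.41.38.57: bits 11010110001010010010011000111001 walk d0:-→d1:-→d2:-→d3:-→d4:-→d5:-→d6:-→d7:-→d8:-→d9:-→d10:-→d11:-→d12:H0→d13:-→d14:-→d15:-→d16:H0→d17:-→d18:-→d19:-→d20:-→d21:-→d22:-→d23:-→d24:-→d25:-→d26:-→d27:-→d28:-→d29:-→d30:-→d31:-→d32:H4 -> H4
  lookup 129.244.123.241: bits 1000000111110100011110111111 walk d0:-→d1:-→d2:-→d3:-→d4:-→d5:H1→d6:-→d7:-→d8:-→d9:-→d10:-→d11:-→d12:-→d13:H0→d14:-→d15:-→d16:-→d17:-→d18:-→d19:-→d20:-→d21:-→d22:-→d23:-→d24:-→d25:-→d26:-→d27:-→d28:H3 -> H3
  add 214.41.38.0/24 -> H0 at depth 24

== LOOKUPS ==
["H0","H3","H3","H0","H3","H0","no-route","H0","no-route","H1","H0","H4","H3"]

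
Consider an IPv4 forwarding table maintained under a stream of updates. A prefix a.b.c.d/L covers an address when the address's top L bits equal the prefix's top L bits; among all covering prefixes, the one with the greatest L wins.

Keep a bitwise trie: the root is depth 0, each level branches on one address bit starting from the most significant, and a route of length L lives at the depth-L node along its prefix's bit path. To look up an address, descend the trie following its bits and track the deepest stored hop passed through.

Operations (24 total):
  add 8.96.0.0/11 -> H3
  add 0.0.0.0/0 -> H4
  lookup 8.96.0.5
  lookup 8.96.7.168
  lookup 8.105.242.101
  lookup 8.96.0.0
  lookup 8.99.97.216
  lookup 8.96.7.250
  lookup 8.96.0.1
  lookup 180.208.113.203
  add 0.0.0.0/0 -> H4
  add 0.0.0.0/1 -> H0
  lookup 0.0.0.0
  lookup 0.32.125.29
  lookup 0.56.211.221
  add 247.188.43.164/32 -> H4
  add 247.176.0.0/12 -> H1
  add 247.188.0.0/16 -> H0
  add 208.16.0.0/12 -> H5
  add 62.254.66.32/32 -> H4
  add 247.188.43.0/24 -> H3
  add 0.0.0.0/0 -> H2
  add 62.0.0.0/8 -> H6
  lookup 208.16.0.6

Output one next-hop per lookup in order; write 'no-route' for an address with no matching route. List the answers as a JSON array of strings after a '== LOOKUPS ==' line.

Trace:
  add 8.96.0.0/11 -> H3 at depth 11
  add 0.0.0.0/0 -> H4 at depth 0
  Q 8.96.0.5: descend 00001000011 ; hops seen [H4,H3] ; pick H3
  Q 8.96.7.168: descend 00001000011 ; hops seen [H4,H3] ; pick H3
  Q 8.105.242.101: descend 00001000011 ; hops seen [H4,H3] ; pick H3
  Q 8.96.0.0: descend 00001000011 ; hops seen [H4,H3] ; pick H3
  Q 8.99.97.216: descend 00001000011 ; hops seen [H4,H3] ; pick H3
  Q 8.96.7.250: descend 00001000011 ; hops seen [H4,H3] ; pick H3
  Q 8.96.0.1: descend 00001000011 ; hops seen [H4,H3] ; pick H3
  Q 180.208.113.203: descend ε ; hops seen [H4] ; pick H4
  add 0.0.0.0/0 -> H4 at depth 0
  add 0.0.0.0/1 -> H0 at depth 1
  Q 0.0.0.0: descend 0000 ; hops seen [H4,H0] ; pick H0
  Q 0.32.125.29: descend 0000 ; hops seen [H4,H0] ; pick H0
  Q 0.56.211.221: descend 0000 ; hops seen [H4,H0] ; pick H0
  add 247.188.43.164/32 -> H4 at depth 32
  add 247.176.0.0/12 -> H1 at depth 12
  add 247.188.0.0/16 -> H0 at depth 16
  add 208.16.0.0/12 -> H5 at depth 12
  add 62.254.66.32/32 -> H4 at depth 32
  add 247.188.43.0/24 -> H3 at depth 24
  add 0.0.0.0/0 -> H2 at depth 0
  add 62.0.0.0/8 -> H6 at depth 8
  Q 208.16.0.6: descend 110100000001 ; hops seen [H2,H5] ; pick H5

== LOOKUPS ==
["H3","H3","H3","H3","H3","H3","H3","H4","H0","H0","H0","H5"]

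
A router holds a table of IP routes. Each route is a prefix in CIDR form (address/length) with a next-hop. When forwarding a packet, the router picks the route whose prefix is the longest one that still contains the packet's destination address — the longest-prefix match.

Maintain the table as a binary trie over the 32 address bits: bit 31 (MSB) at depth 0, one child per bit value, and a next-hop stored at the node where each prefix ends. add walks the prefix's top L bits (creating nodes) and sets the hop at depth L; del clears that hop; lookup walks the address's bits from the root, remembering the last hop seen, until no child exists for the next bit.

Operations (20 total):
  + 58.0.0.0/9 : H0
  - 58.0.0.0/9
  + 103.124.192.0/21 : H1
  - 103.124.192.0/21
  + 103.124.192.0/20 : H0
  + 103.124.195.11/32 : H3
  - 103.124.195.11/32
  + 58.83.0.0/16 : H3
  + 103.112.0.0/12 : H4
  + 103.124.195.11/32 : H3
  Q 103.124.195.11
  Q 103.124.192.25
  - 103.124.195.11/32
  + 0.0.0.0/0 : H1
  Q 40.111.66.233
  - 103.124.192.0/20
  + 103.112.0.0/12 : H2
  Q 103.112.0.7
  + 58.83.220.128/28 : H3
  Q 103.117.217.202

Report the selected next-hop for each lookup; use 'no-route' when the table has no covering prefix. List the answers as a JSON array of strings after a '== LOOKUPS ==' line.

Trace:
  add 58.0.0.0/9 -> H0 at depth 9
  - 58.0.0.0/9 clear@9
  add 103.124.192.0/21 -> H1 at depth 21
  - 103.124.192.0/21 clear@21
  add 103.124.192.0/20 -> H0 at depth 20
  add 103.124.195.11/32 -> H3 at depth 32
  - 103.124.195.11/32 clear@32
  add 58.83.0.0/16 -> H3 at depth 16
  add 103.112.0.0/12 -> H4 at depth 12
  add 103.124.195.11/32 -> H3 at depth 32
  lookup 103.124.195.11: bits 01100111011111001100001100001011 walk d0:-→d1:-→d2:-→d3:-→d4:-→d5:-→d6:-→d7:-→d8:-→d9:-→d10:-→d11:-→d12:H4→d13:-→d14:-→d15:-→d16:-→d17:-→d18:-→d19:-→d20:H0→d21:-→d22:-→d23:-→d24:-→d25:-→d26:-→d27:-→d28:-→d29:-→d30:-→d31:-→d32:H3 -> H3
  lookup 103.124.192.25: bits 0110011101111100110000 walk d0:-→d1:-→d2:-→d3:-→d4:-→d5:-→d6:-→d7:-→d8:-→d9:-→d10:-→d11:-→d12:H4→d13:-→d14:-→d15:-→d16:-→d17:-→d18:-→d19:-→d20:H0→d21:-→d22:- -> H0
  - 103.124.195.11/32 clear@32
  add 0.0.0.0/0 -> H1 at depth 0
  lookup 40.111.66.233: bits 001 walk d0:H1→d1:-→d2:-→d3:- -> H1
  - 103.124.192.0/20 clear@20
  add 103.112.0.0/12 -> H2 at depth 12
  lookup 103.112.0.7: bits 011001110111 walk d0:H1→d1:-→d2:-→d3:-→d4:-→d5:-→d6:-→d7:-→d8:-→d9:-→d10:-→d11:-→d12:H2 -> H2
  add 58.83.220.128/28 -> H3 at depth 28
  lookup 103.117.217.202: bits 011001110111 walk d0:H1→d1:-→d2:-→d3:-→d4:-→d5:-→d6:-→d7:-→d8:-→d9:-→d10:-→d11:-→d12:H2 -> H2

== LOOKUPS ==
["H3","H0","H1","H2","H2"]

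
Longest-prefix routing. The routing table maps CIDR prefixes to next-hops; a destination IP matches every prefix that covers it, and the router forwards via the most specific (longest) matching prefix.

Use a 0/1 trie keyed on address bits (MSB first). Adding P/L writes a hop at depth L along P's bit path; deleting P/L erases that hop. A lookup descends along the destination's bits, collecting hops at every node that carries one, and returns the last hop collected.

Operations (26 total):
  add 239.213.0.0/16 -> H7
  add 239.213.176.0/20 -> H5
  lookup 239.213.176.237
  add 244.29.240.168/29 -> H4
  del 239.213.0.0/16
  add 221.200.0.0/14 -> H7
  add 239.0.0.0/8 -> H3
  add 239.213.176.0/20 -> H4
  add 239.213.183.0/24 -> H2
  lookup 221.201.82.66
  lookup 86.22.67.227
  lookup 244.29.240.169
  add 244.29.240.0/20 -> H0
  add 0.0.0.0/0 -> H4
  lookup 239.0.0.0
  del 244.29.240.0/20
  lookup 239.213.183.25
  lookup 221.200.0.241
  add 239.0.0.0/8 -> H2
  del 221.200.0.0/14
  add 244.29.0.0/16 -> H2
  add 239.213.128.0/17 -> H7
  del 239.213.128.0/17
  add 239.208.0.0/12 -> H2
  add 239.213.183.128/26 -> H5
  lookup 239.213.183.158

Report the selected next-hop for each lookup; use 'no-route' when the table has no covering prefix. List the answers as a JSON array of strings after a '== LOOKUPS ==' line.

Apply in order:
  add 239.213.0.0/16 -> H7 at depth 16
  add 239.213.176.0/20 -> H5 at depth 20
  lookup 239.213.176.237: bits 11101111110101011011 walk d0:-→d1:-→d2:-→d3:-→d4:-→d5:-→d6:-→d7:-→d8:-→d9:-→d10:-→d11:-→d12:-→d13:-→d14:-→d15:-→d16:H7→d17:-→d18:-→d19:-→d20:H5 -> H5
  add 244.29.240.168/29 -> H4 at depth 29
  del 239.213.0.0/16 (clear depth 16)
  add 221.200.0.0/14 -> H7 at depth 14
  add 239.0.0.0/8 -> H3 at depth 8
  add 239.213.176.0/20 -> H4 at depth 20
  add 239.213.183.0/24 -> H2 at depth 24
  lookup 221.201.82.66: bits 11011101110010 walk d0:-→d1:-→d2:-→d3:-→d4:-→d5:-→d6:-→d7:-→d8:-→d9:-→d10:-→d11:-→d12:-→d13:-→d14:H7 -> H7
  lookup 86.22.67.227: bits ε walk d0:- -> no-route
  lookup 244.29.240.169: bits 11110100000111011111000010101 walk d0:-→d1:-→d2:-→d3:-→d4:-→d5:-→d6:-→d7:-→d8:-→d9:-→d10:-→d11:-→d12:-→d13:-→d14:-→d15:-→d16:-→d17:-→d18:-→d19:-→d20:-→d21:-→d22:-→d23:-→d24:-→d25:-→d26:-→d27:-→d28:-→d29:H4 -> H4
  add 244.29.240.0/20 -> H0 at depth 20
  add 0.0.0.0/0 -> H4 at depth 0
  lookup 239.0.0.0: bits 11101111 walk d0:H4→d1:-→d2:-→d3:-→d4:-→d5:-→d6:-→d7:-→d8:H3 -> H3
  del 244.29.240.0/20 (clear depth 20)
  lookup 239.213.183.25: bits 111011111101010110110111 walk d0:H4→d1:-→d2:-→d3:-→d4:-→d5:-→d6:-→d7:-→d8:H3→d9:-→d10:-→d11:-→d12:-→d13:-→d14:-→d15:-→d16:-→d17:-→d18:-→d19:-→d20:H4→d21:-→d22:-→d23:-→d24:H2 -> H2
  lookup 221.200.0.241: bits 11011101110010 walk d0:H4→d1:-→d2:-→d3:-→d4:-→d5:-→d6:-→d7:-→d8:-→d9:-→d10:-→d11:-→d12:-→d13:-→d14:H7 -> H7
  add 239.0.0.0/8 -> H2 at depth 8
  del 221.200.0.0/14 (clear depth 14)
  add 244.29.0.0/16 -> H2 at depth 16
  add 239.213.128.0/17 -> H7 at depth 17
  del 239.213.128.0/17 (clear depth 17)
  add 239.208.0.0/12 -> H2 at depth 12
  add 239.213.183.128/26 -> H5 at depth 26
  lookup 239.213.183.158: bits 11101111110101011011011110 walk d0:H4→d1:-→d2:-→d3:-→d4:-→d5:-→d6:-→d7:-→d8:H2→d9:-→d10:-→d11:-→d12:H2→d13:-→d14:-→d15:-→d16:-→d17:-→d18:-→d19:-→d20:H4→d21:-→d22:-→d23:-→d24:H2→d25:-→d26:H5 -> H5

== LOOKUPS ==
["H5","H7","no-route","H4","H3","H2","H7","H5"]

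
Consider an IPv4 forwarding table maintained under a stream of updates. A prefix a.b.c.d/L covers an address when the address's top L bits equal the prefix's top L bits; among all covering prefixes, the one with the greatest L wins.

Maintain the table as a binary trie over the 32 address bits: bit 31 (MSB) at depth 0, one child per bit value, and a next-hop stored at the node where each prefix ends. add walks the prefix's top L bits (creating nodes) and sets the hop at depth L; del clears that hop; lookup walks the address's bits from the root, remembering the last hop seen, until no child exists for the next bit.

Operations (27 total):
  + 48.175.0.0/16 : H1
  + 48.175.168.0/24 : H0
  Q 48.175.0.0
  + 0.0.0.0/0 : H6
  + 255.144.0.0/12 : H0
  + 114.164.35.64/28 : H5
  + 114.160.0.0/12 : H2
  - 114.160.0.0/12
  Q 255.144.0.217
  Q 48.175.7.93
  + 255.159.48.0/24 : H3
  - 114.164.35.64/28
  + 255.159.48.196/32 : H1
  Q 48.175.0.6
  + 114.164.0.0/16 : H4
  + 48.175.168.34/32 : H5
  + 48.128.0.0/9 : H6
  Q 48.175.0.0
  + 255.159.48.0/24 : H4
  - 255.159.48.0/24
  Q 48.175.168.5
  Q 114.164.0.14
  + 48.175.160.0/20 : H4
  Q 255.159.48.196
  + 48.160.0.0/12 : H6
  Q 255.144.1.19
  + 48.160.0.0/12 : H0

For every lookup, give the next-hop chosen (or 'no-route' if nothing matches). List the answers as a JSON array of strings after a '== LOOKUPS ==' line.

Process each operation:
  add 48.175.0.0/16 -> H1 at depth 16
  add 48.175.168.0/24 -> H0 at depth 24
  ? 48.175.0.0  path d0:-→d1:-→d2:-→d3:-→d4:-→d5:-→d6:-→d7:-→d8:-→d9:-→d10:-→d11:-→d12:-→d13:-→d14:-→d15:-→d16:H1  best=H1
  add 0.0.0.0/0 -> H6 at depth 0
  add 255.144.0.0/12 -> H0 at depth 12
  add 114.164.35.64/28 -> H5 at depth 28
  add 114.160.0.0/12 -> H2 at depth 12
  del 114.160.0.0/12 (clear depth 12)
  ? 255.144.0.217  path d0:H6→d1:-→d2:-→d3:-→d4:-→d5:-→d6:-→d7:-→d8:-→d9:-→d10:-→d11:-→d12:H0  best=H0
  ? 48.175.7.93  path d0:H6→d1:-→d2:-→d3:-→d4:-→d5:-→d6:-→d7:-→d8:-→d9:-→d10:-→d11:-→d12:-→d13:-→d14:-→d15:-→d16:H1  best=H1
  add 255.159.48.0/24 -> H3 at depth 24
  del 114.164.35.64/28 (clear depth 28)
  add 255.159.48.196/32 -> H1 at depth 32
  ? 48.175.0.6  path d0:H6→d1:-→d2:-→d3:-→d4:-→d5:-→d6:-→d7:-→d8:-→d9:-→d10:-→d11:-→d12:-→d13:-→d14:-→d15:-→d16:H1  best=H1
  add 114.164.0.0/16 -> H4 at depth 16
  add 48.175.168.34/32 -> H5 at depth 32
  add 48.128.0.0/9 -> H6 at depth 9
  ? 48.175.0.0  path d0:H6→d1:-→d2:-→d3:-→d4:-→d5:-→d6:-→d7:-→d8:-→d9:H6→d10:-→d11:-→d12:-→d13:-→d14:-→d15:-→d16:H1  best=H1
  add 255.159.48.0/24 -> H4 at depth 24
  del 255.159.48.0/24 (clear depth 24)
  ? 48.175.168.5  path d0:H6→d1:-→d2:-→d3:-→d4:-→d5:-→d6:-→d7:-→d8:-→d9:H6→d10:-→d11:-→d12:-→d13:-→d14:-→d15:-→d16:H1→d17:-→d18:-→d19:-→d20:-→d21:-→d22:-→d23:-→d24:H0→d25:-→d26:-  best=H0
  ? 114.164.0.14  path d0:H6→d1:-→d2:-→d3:-→d4:-→d5:-→d6:-→d7:-→d8:-→d9:-→d10:-→d11:-→d12:-→d13:-→d14:-→d15:-→d16:H4→d17:-→d18:-  best=H4
  add 48.175.160.0/20 -> H4 at depth 20
  ? 255.159.48.196  path d0:H6→d1:-→d2:-→d3:-→d4:-→d5:-→d6:-→d7:-→d8:-→d9:-→d10:-→d11:-→d12:H0→d13:-→d14:-→d15:-→d16:-→d17:-→d18:-→d19:-→d20:-→d21:-→d22:-→d23:-→d24:-→d25:-→d26:-→d27:-→d28:-→d29:-→d30:-→d31:-→d32:H1  best=H1
  add 48.160.0.0/12 -> H6 at depth 12
  ? 255.144.1.19  path d0:H6→d1:-→d2:-→d3:-→d4:-→d5:-→d6:-→d7:-→d8:-→d9:-→d10:-→d11:-→d12:H0  best=H0
  add 48.160.0.0/12 -> H0 at depth 12

== LOOKUPS ==
["H1","H0","H1","H1","H1","H0","H4","H1","H0"]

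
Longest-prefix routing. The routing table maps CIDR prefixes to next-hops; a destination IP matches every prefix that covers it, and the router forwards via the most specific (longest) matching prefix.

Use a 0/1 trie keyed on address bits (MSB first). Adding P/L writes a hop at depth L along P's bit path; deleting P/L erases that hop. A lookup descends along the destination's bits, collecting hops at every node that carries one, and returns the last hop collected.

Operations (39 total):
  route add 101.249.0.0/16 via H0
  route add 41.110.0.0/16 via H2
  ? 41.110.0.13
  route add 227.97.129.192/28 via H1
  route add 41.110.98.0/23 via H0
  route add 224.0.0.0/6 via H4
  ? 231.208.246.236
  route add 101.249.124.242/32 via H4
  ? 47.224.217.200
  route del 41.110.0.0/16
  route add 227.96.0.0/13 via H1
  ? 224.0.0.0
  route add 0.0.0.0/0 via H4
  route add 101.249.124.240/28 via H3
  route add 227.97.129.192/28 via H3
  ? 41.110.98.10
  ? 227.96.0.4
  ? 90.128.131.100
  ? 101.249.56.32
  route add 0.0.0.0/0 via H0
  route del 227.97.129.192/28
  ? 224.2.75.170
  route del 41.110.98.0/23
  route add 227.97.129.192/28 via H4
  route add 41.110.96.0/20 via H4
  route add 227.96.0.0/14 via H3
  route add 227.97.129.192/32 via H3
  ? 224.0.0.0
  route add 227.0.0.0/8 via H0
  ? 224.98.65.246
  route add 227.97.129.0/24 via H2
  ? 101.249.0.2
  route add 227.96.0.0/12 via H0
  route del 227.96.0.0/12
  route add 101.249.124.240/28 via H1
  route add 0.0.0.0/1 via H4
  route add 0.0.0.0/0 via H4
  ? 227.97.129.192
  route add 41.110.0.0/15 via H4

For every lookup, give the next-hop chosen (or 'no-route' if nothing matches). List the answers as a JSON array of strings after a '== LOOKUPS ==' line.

Trace:
  add 101.249.0.0/16 -> H0 at depth 16
  add 41.110.0.0/16 -> H2 at depth 16
  lookup 41.110.0.13: bits 0010100101101110 walk d0:-→d1:-→d2:-→d3:-→d4:-→d5:-→d6:-→d7:-→d8:-→d9:-→d10:-→d11:-→d12:-→d13:-→d14:-→d15:-→d16:H2 -> H2
  add 227.97.129.192/28 -> H1 at depth 28
  add 41.110.98.0/23 -> H0 at depth 23
  add 224.0.0.0/6 -> H4 at depth 6
  lookup 231.208.246.236: bits 11100 walk d0:-→d1:-→d2:-→d3:-→d4:-→d5:- -> no-route
  add 101.249.124.242/32 -> H4 at depth 32
  lookup 47.224.217.200: bits 00101 walk d0:-→d1:-→d2:-→d3:-→d4:-→d5:- -> no-route
  del 41.110.0.0/16 (clear depth 16)
  add 227.96.0.0/13 -> H1 at depth 13
  lookup 224.0.0.0: bits 111000 walk d0:-→d1:-→d2:-→d3:-→d4:-→d5:-→d6:H4 -> H4
  add 0.0.0.0/0 -> H4 at depth 0
  add 101.249.124.240/28 -> H3 at depth 28
  add 227.97.129.192/28 -> H3 at depth 28
  lookup 41.110.98.10: bits 00101001011011100110001 walk d0:H4→d1:-→d2:-→d3:-→d4:-→d5:-→d6:-→d7:-→d8:-→d9:-→d10:-→d11:-→d12:-→d13:-→d14:-→d15:-→d16:-→d17:-→d18:-→d19:-→d20:-→d21:-→d22:-→d23:H0 -> H0
  lookup 227.96.0.4: bits 111000110110000 walk d0:H4→d1:-→d2:-→d3:-→d4:-→d5:-→d6:H4→d7:-→d8:-→d9:-→d10:-→d11:-→d12:-→d13:H1→d14:-→d15:- -> H1
  lookup 90.128.131.100: bits 01 walk d0:H4→d1:-→d2:- -> H4
  lookup 101.249.56.32: bits 01100101111110010 walk d0:H4→d1:-→d2:-→d3:-→d4:-→d5:-→d6:-→d7:-→d8:-→d9:-→d10:-→d11:-→d12:-→d13:-→d14:-→d15:-→d16:H0→d17:- -> H0
  add 0.0.0.0/0 -> H0 at depth 0
  del 227.97.129.192/28 (clear depth 28)
  lookup 224.2.75.170: bits 111000 walk d0:H0→d1:-→d2:-→d3:-→d4:-→d5:-→d6:H4 -> H4
  del 41.110.98.0/23 (clear depth 23)
  add 227.97.129.192/28 -> H4 at depth 28
  add 41.110.96.0/20 -> H4 at depth 20
  add 227.96.0.0/14 -> H3 at depth 14
  add 227.97.129.192/32 -> H3 at depth 32
  lookup 224.0.0.0: bits 111000 walk d0:H0→d1:-→d2:-→d3:-→d4:-→d5:-→d6:H4 -> H4
  add 227.0.0.0/8 -> H0 at depth 8
  lookup 224.98.65.246: bits 111000 walk d0:H0→d1:-→d2:-→d3:-→d4:-→d5:-→d6:H4 -> H4
  add 227.97.129.0/24 -> H2 at depth 24
  lookup 101.249.0.2: bits 01100101111110010 walk d0:H0→d1:-→d2:-→d3:-→d4:-→d5:-→d6:-→d7:-→d8:-→d9:-→d10:-→d11:-→d12:-→d13:-→d14:-→d15:-→d16:H0→d17:- -> H0
  add 227.96.0.0/12 -> H0 at depth 12
  del 227.96.0.0/12 (clear depth 12)
  add 101.249.124.240/28 -> H1 at depth 28
  add 0.0.0.0/1 -> H4 at depth 1
  add 0.0.0.0/0 -> H4 at depth 0
  lookup 227.97.129.192: bits 11100011011000011000000111000000 walk d0:H4→d1:-→d2:-→d3:-→d4:-→d5:-→d6:H4→d7:-→d8:H0→d9:-→d10:-→d11:-→d12:-→d13:H1→d14:H3→d15:-→d16:-→d17:-→d18:-→d19:-→d20:-→d21:-→d22:-→d23:-→d24:H2→d25:-→d26:-→d27:-→d28:H4→d29:-→d30:-→d31:-→d32:H3 -> H3
  add 41.110.0.0/15 -> H4 at depth 15

== LOOKUPS ==
["H2","no-route","no-route","H4","H0","H1","H4","H0","H4","H4","H4","H0","H3"]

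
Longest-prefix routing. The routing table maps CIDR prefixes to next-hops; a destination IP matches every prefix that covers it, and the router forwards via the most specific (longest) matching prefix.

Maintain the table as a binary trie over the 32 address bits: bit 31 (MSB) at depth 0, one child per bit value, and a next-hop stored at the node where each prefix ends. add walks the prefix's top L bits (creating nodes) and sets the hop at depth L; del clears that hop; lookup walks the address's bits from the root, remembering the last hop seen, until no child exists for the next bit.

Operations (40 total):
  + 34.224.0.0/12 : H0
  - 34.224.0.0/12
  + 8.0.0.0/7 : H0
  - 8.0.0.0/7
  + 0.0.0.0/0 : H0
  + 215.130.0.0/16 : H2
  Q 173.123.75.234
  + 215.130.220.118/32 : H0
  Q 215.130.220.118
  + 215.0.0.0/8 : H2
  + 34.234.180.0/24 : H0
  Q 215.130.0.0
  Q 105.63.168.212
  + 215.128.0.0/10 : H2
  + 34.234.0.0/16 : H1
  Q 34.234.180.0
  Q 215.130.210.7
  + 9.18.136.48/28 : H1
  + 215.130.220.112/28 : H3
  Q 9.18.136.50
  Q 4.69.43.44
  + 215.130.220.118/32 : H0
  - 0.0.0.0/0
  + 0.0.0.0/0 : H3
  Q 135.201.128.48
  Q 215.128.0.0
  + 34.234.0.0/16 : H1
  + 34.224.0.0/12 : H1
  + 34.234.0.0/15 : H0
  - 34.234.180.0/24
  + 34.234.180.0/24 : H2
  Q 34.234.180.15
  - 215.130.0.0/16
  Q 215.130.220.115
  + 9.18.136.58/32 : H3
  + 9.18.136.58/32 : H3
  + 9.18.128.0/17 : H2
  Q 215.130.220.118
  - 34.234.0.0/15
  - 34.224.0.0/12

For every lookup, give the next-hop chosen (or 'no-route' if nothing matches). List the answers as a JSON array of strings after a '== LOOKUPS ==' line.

Process each operation:
  add 34.224.0.0/12 -> H0 at depth 12
  del 34.224.0.0/12 (clear depth 12)
  add 8.0.0.0/7 -> H0 at depth 7
  del 8.0.0.0/7 (clear depth 7)
  add 0.0.0.0/0 -> H0 at depth 0
  add 215.130.0.0/16 -> H2 at depth 16
  lookup 173.123.75.234: bits 1 walk d0:H0→d1:- -> H0
  add 215.130.220.118/32 -> H0 at depth 32
  lookup 215.130.220.118: bits 11010111100000101101110001110110 walk d0:H0→d1:-→d2:-→d3:-→d4:-→d5:-→d6:-→d7:-→d8:-→d9:-→d10:-→d11:-→d12:-→d13:-→d14:-→d15:-→d16:H2→d17:-→d18:-→d19:-→d20:-→d21:-→d22:-→d23:-→d24:-→d25:-→d26:-→d27:-→d28:-→d29:-→d30:-→d31:-→d32:H0 -> H0
  add 215.0.0.0/8 -> H2 at depth 8
  add 34.234.180.0/24 -> H0 at depth 24
  lookup 215.130.0.0: bits 1101011110000010 walk d0:H0→d1:-→d2:-→d3:-→d4:-→d5:-→d6:-→d7:-→d8:H2→d9:-→d10:-→d11:-→d12:-→d13:-→d14:-→d15:-→d16:H2 -> H2
  lookup 105.63.168.212: bits 0 walk d0:H0→d1:- -> H0
  add 215.128.0.0/10 -> H2 at depth 10
  add 34.234.0.0/16 -> H1 at depth 16
  lookup 34.234.180.0: bits 001000101110101010110100 walk d0:H0→d1:-→d2:-→d3:-→d4:-→d5:-→d6:-→d7:-→d8:-→d9:-→d10:-→d11:-→d12:-→d13:-→d14:-→d15:-→d16:H1→d17:-→d18:-→d19:-→d20:-→d21:-→d22:-→d23:-→d24:H0 -> H0
  lookup 215.130.210.7: bits 11010111100000101101 walk d0:H0→d1:-→d2:-→d3:-→d4:-→d5:-→d6:-→d7:-→d8:H2→d9:-→d10:H2→d11:-→d12:-→d13:-→d14:-→d15:-→d16:H2→d17:-→d18:-→d19:-→d20:- -> H2
  add 9.18.136.48/28 -> H1 at depth 28
  add 215.130.220.112/28 -> H3 at depth 28
  lookup 9.18.136.50: bits 0000100100010010100010000011 walk d0:H0→d1:-→d2:-→d3:-→d4:-→d5:-→d6:-→d7:-→d8:-→d9:-→d10:-→d11:-→d12:-→d13:-→d14:-→d15:-→d16:-→d17:-→d18:-→d19:-→d20:-→d21:-→d22:-→d23:-→d24:-→d25:-→d26:-→d27:-→d28:H1 -> H1
  lookup 4.69.43.44: bits 0000 walk d0:H0→d1:-→d2:-→d3:-→d4:- -> H0
  add 215.130.220.118/32 -> H0 at depth 32
  del 0.0.0.0/0 (clear depth 0)
  add 0.0.0.0/0 -> H3 at depth 0
  lookup 135.201.128.48: bits 1 walk d0:H3→d1:- -> H3
  lookup 215.128.0.0: bits 11010111100000 walk d0:H3→d1:-→d2:-→d3:-→d4:-→d5:-→d6:-→d7:-→d8:H2→d9:-→d10:H2→d11:-→d12:-→d13:-→d14:- -> H2
  add 34.234.0.0/16 -> H1 at depth 16
  add 34.224.0.0/12 -> H1 at depth 12
  add 34.234.0.0/15 -> H0 at depth 15
  del 34.234.180.0/24 (clear depth 24)
  add 34.234.180.0/24 -> H2 at depth 24
  lookup 34.234.180.15: bits 001000101110101010110100 walk d0:H3→d1:-→d2:-→d3:-→d4:-→d5:-→d6:-→d7:-→d8:-→d9:-→d10:-→d11:-→d12:H1→d13:-→d14:-→d15:H0→d16:H1→d17:-→d18:-→d19:-→d20:-→d21:-→d22:-→d23:-→d24:H2 -> H2
  del 215.130.0.0/16 (clear depth 16)
  lookup 215.130.220.115: bits 11010111100000101101110001110 walk d0:H3→d1:-→d2:-→d3:-→d4:-→d5:-→d6:-→d7:-→d8:H2→d9:-→d10:H2→d11:-→d12:-→d13:-→d14:-→d15:-→d16:-→d17:-→d18:-→d19:-→d20:-→d21:-→d22:-→d23:-→d24:-→d25:-→d26:-→d27:-→d28:H3→d29:- -> H3
  add 9.18.136.58/32 -> H3 at depth 32
  add 9.18.136.58/32 -> H3 at depth 32
  add 9.18.128.0/17 -> H2 at depth 17
  lookup 215.130.220.118: bits 11010111100000101101110001110110 walk d0:H3→d1:-→d2:-→d3:-→d4:-→d5:-→d6:-→d7:-→d8:H2→d9:-→d10:H2→d11:-→d12:-→d13:-→d14:-→d15:-→d16:-→d17:-→d18:-→d19:-→d20:-→d21:-→d22:-→d23:-→d24:-→d25:-→d26:-→d27:-→d28:H3→d29:-→d30:-→d31:-→d32:H0 -> H0
  del 34.234.0.0/15 (clear depth 15)
  del 34.224.0.0/12 (clear depth 12)

== LOOKUPS ==
["H0","H0","H2","H0","H0","H2","H1","H0","H3","H2","H2","H3","H0"]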